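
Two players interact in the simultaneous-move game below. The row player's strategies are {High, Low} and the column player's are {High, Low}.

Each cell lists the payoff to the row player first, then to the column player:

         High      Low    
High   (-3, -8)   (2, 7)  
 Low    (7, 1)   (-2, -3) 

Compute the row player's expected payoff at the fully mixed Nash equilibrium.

First find y, the probability the column player plays High, from the row player's indifference between High and Low: −3y + 2(1−y) = 7y − 2(1−y), giving y = 2/7.
Since the row player is indifferent in equilibrium, the row player's expected payoff equals the payoff from either row against (2/7, 5/7). Using High: −3(2/7) + 2(5/7) = 4/7.

4/7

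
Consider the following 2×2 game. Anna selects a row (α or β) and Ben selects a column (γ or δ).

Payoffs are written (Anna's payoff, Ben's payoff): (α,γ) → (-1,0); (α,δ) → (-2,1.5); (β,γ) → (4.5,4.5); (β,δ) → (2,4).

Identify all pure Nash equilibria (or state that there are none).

(β, γ)

(α, γ): Anna prefers β (4.5 > -1); Ben prefers δ (1.5 > 0) — not an equilibrium.
(α, δ): Anna prefers β (2 > -2) — not an equilibrium.
(β, γ): Anna gets 4.5 ≥ -1 from α, and Ben gets 4.5 ≥ 4 from δ — Nash equilibrium.
(β, δ): Ben prefers γ (4.5 > 4) — not an equilibrium.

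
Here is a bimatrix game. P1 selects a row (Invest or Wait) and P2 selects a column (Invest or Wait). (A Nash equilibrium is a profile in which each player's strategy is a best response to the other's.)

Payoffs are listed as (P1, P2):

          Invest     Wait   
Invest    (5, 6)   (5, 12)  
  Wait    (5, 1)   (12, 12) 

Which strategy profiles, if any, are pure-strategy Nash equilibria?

(Wait, Wait)

(Invest, Invest): P2 prefers Wait (12 > 6) — not an equilibrium.
(Invest, Wait): P1 prefers Wait (12 > 5) — not an equilibrium.
(Wait, Invest): P2 prefers Wait (12 > 1) — not an equilibrium.
(Wait, Wait): P1 gets 12 ≥ 5 from Invest, and P2 gets 12 ≥ 1 from Invest — Nash equilibrium.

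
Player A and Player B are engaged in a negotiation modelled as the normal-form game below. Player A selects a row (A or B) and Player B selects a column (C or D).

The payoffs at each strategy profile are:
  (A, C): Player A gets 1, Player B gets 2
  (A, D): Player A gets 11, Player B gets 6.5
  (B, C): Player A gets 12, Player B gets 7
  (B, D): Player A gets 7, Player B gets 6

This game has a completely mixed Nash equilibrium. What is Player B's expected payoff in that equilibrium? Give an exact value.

67/11

First find p, the probability Player A plays A, from Player B's indifference between C and D: 2p + 7(1−p) = 6.5p + 6(1−p), giving p = 2/11.
Since Player B is indifferent in equilibrium, Player B's expected payoff equals the payoff from either column against (2/11, 9/11). Using C: 2(2/11) + 7(9/11) = 67/11.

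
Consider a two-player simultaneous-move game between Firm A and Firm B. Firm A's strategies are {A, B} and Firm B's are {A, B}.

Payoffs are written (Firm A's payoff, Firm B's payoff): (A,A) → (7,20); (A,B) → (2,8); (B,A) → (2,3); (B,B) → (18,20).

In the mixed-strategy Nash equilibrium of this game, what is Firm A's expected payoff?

First find q, the probability Firm B plays A, from Firm A's indifference between A and B: 7q + 2(1−q) = 2q + 18(1−q), giving q = 16/21.
Since Firm A is indifferent in equilibrium, Firm A's expected payoff equals the payoff from either row against (16/21, 5/21). Using A: 7(16/21) + 2(5/21) = 122/21.

122/21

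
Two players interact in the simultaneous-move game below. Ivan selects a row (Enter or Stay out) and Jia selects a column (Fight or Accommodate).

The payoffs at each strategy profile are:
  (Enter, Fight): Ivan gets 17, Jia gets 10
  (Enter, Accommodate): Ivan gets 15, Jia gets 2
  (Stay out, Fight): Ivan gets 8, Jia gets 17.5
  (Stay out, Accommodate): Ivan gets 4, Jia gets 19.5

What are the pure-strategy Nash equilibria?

(Enter, Fight): Ivan gets 17 ≥ 8 from Stay out, and Jia gets 10 ≥ 2 from Accommodate — Nash equilibrium.
(Enter, Accommodate): Jia prefers Fight (10 > 2) — not an equilibrium.
(Stay out, Fight): Ivan prefers Enter (17 > 8); Jia prefers Accommodate (19.5 > 17.5) — not an equilibrium.
(Stay out, Accommodate): Ivan prefers Enter (15 > 4) — not an equilibrium.

(Enter, Fight)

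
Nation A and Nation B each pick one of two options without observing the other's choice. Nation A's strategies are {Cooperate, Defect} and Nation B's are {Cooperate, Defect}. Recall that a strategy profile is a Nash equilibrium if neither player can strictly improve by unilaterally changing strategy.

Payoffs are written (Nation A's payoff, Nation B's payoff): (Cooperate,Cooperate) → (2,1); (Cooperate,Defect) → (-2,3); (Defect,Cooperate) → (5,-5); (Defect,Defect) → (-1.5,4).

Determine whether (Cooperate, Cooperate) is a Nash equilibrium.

No

At (Cooperate, Cooperate), Nation A earns 2; switching to Defect would give 5, so Nation A would deviate.
Nation B earns 1; switching to Defect would give 3, so Nation B would deviate.
Since at least one player can profitably deviate, this is not a Nash equilibrium.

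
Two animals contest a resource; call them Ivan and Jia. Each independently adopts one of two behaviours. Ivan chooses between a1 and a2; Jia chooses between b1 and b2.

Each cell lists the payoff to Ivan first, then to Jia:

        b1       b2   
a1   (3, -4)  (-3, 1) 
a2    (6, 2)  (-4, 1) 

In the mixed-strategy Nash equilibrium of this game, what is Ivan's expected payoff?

-3/2

First find q, the probability Jia plays b1, from Ivan's indifference between a1 and a2: 3q − 3(1−q) = 6q − 4(1−q), giving q = 1/4.
Since Ivan is indifferent in equilibrium, Ivan's expected payoff equals the payoff from either row against (1/4, 3/4). Using a1: 3(1/4) − 3(3/4) = -3/2.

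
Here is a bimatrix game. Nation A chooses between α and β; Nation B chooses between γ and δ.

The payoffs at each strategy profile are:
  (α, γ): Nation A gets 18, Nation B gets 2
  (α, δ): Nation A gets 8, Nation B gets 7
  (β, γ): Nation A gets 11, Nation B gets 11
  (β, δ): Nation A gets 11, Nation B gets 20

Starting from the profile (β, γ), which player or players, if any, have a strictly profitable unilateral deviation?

Nation A at (β, γ) earns 11; deviating to α yields 18 — a strict improvement.
Nation B earns 11; deviating to δ yields 20 — a strict improvement.
Both Nation A and Nation B have strictly profitable deviations.

Both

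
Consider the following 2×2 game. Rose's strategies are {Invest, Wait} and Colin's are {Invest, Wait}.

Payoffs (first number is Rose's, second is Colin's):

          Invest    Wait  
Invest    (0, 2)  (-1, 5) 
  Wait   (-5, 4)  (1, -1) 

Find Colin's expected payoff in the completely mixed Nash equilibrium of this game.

11/4

First find x, the probability Rose plays Invest, from Colin's indifference between Invest and Wait: 2x + 4(1−x) = 5x − (1−x), giving x = 5/8.
Since Colin is indifferent in equilibrium, Colin's expected payoff equals the payoff from either column against (5/8, 3/8). Using Invest: 2(5/8) + 4(3/8) = 11/4.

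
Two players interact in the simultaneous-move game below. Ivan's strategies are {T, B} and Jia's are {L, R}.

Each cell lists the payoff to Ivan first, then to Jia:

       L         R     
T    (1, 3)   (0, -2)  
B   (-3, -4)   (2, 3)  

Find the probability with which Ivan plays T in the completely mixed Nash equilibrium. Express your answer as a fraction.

7/12

Let x be the probability that Ivan plays T. In a completely mixed equilibrium, Jia must be indifferent between L and R.
Jia's expected payoff from L is 3x − 4(1−x); from R it is −2x + 3(1−x).
Setting these equal: 7x − 4 = −5x + 3, so x = 7/12.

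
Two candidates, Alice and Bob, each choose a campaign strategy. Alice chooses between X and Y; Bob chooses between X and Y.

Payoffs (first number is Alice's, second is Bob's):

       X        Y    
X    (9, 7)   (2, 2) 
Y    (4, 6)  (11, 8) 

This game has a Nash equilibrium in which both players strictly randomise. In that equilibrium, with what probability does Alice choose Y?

Let p be the probability that Alice plays X. In a completely mixed equilibrium, Bob must be indifferent between X and Y.
Bob's expected payoff from X is 7p + 6(1−p); from Y it is 2p + 8(1−p).
Setting these equal: p + 6 = −6p + 8, so p = 2/7.
Therefore Alice plays Y with probability 1 − 2/7 = 5/7.

5/7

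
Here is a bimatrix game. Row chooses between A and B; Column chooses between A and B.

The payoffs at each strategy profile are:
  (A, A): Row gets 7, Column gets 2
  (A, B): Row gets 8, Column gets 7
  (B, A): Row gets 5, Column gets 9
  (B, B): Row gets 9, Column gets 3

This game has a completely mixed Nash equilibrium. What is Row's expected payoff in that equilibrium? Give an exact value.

First find q, the probability Column plays A, from Row's indifference between A and B: 7q + 8(1−q) = 5q + 9(1−q), giving q = 1/3.
Since Row is indifferent in equilibrium, Row's expected payoff equals the payoff from either row against (1/3, 2/3). Using A: 7(1/3) + 8(2/3) = 23/3.

23/3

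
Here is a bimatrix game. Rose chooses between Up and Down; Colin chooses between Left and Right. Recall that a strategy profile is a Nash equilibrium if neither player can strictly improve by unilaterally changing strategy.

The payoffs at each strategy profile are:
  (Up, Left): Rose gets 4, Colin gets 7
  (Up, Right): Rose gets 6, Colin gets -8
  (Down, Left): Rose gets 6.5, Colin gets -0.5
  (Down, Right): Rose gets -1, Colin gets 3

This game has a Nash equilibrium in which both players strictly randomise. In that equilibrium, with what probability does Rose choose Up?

Let p be the probability that Rose plays Up. In a completely mixed equilibrium, Colin must be indifferent between Left and Right.
Colin's expected payoff from Left is 7p − 0.5(1−p); from Right it is −8p + 3(1−p).
Setting these equal: 7.5p − 0.5 = −11p + 3, so p = 7/37.

7/37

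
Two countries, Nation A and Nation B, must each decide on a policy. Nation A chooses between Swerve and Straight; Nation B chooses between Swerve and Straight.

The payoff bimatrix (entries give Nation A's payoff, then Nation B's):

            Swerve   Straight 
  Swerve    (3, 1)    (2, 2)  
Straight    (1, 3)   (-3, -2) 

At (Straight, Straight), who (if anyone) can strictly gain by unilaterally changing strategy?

Both

Nation A at (Straight, Straight) earns -3; deviating to Swerve yields 2 — a strict improvement.
Nation B earns -2; deviating to Swerve yields 3 — a strict improvement.
Both Nation A and Nation B have strictly profitable deviations.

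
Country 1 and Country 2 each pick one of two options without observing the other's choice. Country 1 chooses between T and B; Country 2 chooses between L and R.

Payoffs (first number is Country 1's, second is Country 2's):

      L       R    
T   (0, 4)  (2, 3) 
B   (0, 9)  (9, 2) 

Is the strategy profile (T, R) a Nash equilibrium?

No

At (T, R), Country 1 earns 2; switching to B would give 9, so Country 1 would deviate.
Country 2 earns 3; switching to L would give 4, so Country 2 would deviate.
Since at least one player can profitably deviate, this is not a Nash equilibrium.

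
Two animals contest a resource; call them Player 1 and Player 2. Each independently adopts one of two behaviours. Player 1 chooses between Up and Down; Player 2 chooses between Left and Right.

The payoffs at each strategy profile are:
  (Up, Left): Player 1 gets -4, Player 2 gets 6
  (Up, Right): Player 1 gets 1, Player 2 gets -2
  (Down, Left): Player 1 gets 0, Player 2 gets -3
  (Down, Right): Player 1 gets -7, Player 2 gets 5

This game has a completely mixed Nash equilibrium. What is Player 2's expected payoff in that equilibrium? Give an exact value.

First find p, the probability Player 1 plays Up, from Player 2's indifference between Left and Right: 6p − 3(1−p) = −2p + 5(1−p), giving p = 1/2.
Since Player 2 is indifferent in equilibrium, Player 2's expected payoff equals the payoff from either column against (1/2, 1/2). Using Left: 6(1/2) − 3(1/2) = 3/2.

3/2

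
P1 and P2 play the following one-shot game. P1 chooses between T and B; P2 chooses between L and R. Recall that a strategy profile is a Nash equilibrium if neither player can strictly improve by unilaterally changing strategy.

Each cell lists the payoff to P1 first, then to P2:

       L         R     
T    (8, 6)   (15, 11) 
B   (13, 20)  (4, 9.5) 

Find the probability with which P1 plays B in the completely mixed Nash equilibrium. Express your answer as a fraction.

10/31

Let p be the probability that P1 plays T. In a completely mixed equilibrium, P2 must be indifferent between L and R.
P2's expected payoff from L is 6p + 20(1−p); from R it is 11p + 9.5(1−p).
Setting these equal: −14p + 20 = 1.5p + 9.5, so p = 21/31.
Therefore P1 plays B with probability 1 − 21/31 = 10/31.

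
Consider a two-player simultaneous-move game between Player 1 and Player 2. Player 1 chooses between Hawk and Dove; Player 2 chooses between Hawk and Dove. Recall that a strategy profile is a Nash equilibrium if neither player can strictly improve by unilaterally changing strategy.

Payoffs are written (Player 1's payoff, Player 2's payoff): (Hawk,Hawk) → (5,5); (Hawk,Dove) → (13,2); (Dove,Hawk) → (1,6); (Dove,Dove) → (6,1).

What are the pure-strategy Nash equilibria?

(Hawk, Hawk): Player 1 gets 5 ≥ 1 from Dove, and Player 2 gets 5 ≥ 2 from Dove — Nash equilibrium.
(Hawk, Dove): Player 2 prefers Hawk (5 > 2) — not an equilibrium.
(Dove, Hawk): Player 1 prefers Hawk (5 > 1) — not an equilibrium.
(Dove, Dove): Player 1 prefers Hawk (13 > 6); Player 2 prefers Hawk (6 > 1) — not an equilibrium.

(Hawk, Hawk)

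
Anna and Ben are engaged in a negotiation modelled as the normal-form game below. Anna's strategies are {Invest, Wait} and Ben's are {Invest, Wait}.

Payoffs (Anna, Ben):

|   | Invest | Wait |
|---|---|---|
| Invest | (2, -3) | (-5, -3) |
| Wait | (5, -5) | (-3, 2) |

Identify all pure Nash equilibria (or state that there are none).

(Invest, Invest): Anna prefers Wait (5 > 2) — not an equilibrium.
(Invest, Wait): Anna prefers Wait (-3 > -5) — not an equilibrium.
(Wait, Invest): Ben prefers Wait (2 > -5) — not an equilibrium.
(Wait, Wait): Anna gets -3 ≥ -5 from Invest, and Ben gets 2 ≥ -5 from Invest — Nash equilibrium.

(Wait, Wait)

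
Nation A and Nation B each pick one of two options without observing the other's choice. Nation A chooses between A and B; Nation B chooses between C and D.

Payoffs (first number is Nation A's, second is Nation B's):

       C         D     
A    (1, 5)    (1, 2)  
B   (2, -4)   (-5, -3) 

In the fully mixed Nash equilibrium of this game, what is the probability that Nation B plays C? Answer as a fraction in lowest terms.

6/7

Let q be the probability that Nation B plays C. In a completely mixed equilibrium, Nation A must be indifferent between A and B.
Nation A's expected payoff from A is q + (1−q); from B it is 2q − 5(1−q).
Setting these equal: 1 = 7q − 5, so q = 6/7.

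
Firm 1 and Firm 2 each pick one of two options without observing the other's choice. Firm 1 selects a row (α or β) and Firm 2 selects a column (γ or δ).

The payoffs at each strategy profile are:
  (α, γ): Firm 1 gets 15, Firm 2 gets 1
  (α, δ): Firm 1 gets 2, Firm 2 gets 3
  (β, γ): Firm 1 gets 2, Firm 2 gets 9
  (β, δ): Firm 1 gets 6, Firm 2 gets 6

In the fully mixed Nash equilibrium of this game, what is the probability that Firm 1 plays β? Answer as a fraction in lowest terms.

Let p be the probability that Firm 1 plays α. In a completely mixed equilibrium, Firm 2 must be indifferent between γ and δ.
Firm 2's expected payoff from γ is p + 9(1−p); from δ it is 3p + 6(1−p).
Setting these equal: −8p + 9 = −3p + 6, so p = 3/5.
Therefore Firm 1 plays β with probability 1 − 3/5 = 2/5.

2/5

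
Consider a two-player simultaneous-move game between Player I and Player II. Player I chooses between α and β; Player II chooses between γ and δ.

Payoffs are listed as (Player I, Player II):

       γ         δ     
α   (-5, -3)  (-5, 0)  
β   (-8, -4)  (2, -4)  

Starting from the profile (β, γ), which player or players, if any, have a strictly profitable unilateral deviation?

Player I

Player I at (β, γ) earns -8; deviating to α yields -5 — a strict improvement.
Player II earns -4; deviating to δ yields -4 — not better.
Only Player I has a strictly profitable deviation.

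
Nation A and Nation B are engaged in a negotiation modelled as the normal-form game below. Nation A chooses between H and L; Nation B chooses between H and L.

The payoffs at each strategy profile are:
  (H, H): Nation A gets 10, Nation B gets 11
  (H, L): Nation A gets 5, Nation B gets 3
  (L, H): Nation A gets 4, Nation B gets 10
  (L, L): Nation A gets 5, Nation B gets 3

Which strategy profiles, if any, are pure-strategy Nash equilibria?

(H, H): Nation A gets 10 ≥ 4 from L, and Nation B gets 11 ≥ 3 from L — Nash equilibrium.
(H, L): Nation B prefers H (11 > 3) — not an equilibrium.
(L, H): Nation A prefers H (10 > 4) — not an equilibrium.
(L, L): Nation B prefers H (10 > 3) — not an equilibrium.

(H, H)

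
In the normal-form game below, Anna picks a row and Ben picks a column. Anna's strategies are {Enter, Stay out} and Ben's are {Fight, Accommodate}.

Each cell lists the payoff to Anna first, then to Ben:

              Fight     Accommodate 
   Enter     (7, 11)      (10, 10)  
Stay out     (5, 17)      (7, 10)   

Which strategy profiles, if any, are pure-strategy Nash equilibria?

(Enter, Fight)

(Enter, Fight): Anna gets 7 ≥ 5 from Stay out, and Ben gets 11 ≥ 10 from Accommodate — Nash equilibrium.
(Enter, Accommodate): Ben prefers Fight (11 > 10) — not an equilibrium.
(Stay out, Fight): Anna prefers Enter (7 > 5) — not an equilibrium.
(Stay out, Accommodate): Anna prefers Enter (10 > 7); Ben prefers Fight (17 > 10) — not an equilibrium.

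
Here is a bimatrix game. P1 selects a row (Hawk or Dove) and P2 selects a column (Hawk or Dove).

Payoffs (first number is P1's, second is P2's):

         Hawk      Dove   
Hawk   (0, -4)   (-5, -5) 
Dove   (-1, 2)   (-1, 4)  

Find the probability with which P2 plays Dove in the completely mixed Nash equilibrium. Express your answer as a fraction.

Let c be the probability that P2 plays Hawk. In a completely mixed equilibrium, P1 must be indifferent between Hawk and Dove.
P1's expected payoff from Hawk is −5(1−c); from Dove it is −c − (1−c).
Setting these equal: 5c − 5 = -1, so c = 4/5.
Therefore P2 plays Dove with probability 1 − 4/5 = 1/5.

1/5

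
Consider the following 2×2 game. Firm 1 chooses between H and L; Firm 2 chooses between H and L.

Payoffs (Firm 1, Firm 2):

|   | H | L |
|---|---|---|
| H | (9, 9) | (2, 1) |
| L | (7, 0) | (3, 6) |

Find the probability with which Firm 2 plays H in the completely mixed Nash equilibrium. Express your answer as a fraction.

1/3

Let c be the probability that Firm 2 plays H. In a completely mixed equilibrium, Firm 1 must be indifferent between H and L.
Firm 1's expected payoff from H is 9c + 2(1−c); from L it is 7c + 3(1−c).
Setting these equal: 7c + 2 = 4c + 3, so c = 1/3.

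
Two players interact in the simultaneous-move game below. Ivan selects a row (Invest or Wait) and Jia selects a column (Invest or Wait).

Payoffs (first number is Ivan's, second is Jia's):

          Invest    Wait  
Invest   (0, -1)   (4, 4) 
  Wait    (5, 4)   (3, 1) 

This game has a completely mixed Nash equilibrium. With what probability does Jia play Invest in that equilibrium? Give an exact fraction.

1/6

Let c be the probability that Jia plays Invest. In a completely mixed equilibrium, Ivan must be indifferent between Invest and Wait.
Ivan's expected payoff from Invest is 4(1−c); from Wait it is 5c + 3(1−c).
Setting these equal: −4c + 4 = 2c + 3, so c = 1/6.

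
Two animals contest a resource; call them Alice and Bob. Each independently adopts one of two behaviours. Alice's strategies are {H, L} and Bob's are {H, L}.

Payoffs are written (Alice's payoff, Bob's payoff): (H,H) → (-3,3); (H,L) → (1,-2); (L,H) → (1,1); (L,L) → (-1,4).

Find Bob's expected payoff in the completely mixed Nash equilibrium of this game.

First find x, the probability Alice plays H, from Bob's indifference between H and L: 3x + (1−x) = −2x + 4(1−x), giving x = 3/8.
Since Bob is indifferent in equilibrium, Bob's expected payoff equals the payoff from either column against (3/8, 5/8). Using H: 3(3/8) + (5/8) = 7/4.

7/4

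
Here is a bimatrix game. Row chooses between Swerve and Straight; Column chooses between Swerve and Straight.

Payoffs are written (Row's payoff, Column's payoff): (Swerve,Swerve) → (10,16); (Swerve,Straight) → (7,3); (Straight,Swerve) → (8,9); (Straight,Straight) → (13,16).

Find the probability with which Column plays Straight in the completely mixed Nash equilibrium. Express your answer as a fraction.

Let c be the probability that Column plays Swerve. In a completely mixed equilibrium, Row must be indifferent between Swerve and Straight.
Row's expected payoff from Swerve is 10c + 7(1−c); from Straight it is 8c + 13(1−c).
Setting these equal: 3c + 7 = −5c + 13, so c = 3/4.
Therefore Column plays Straight with probability 1 − 3/4 = 1/4.

1/4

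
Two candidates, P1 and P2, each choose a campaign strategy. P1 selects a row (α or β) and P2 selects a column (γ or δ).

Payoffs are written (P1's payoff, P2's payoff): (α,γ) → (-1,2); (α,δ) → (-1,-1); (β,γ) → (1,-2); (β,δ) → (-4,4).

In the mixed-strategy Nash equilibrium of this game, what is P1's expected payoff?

-1

First find y, the probability P2 plays γ, from P1's indifference between α and β: −y − (1−y) = y − 4(1−y), giving y = 3/5.
Since P1 is indifferent in equilibrium, P1's expected payoff equals the payoff from either row against (3/5, 2/5). Using α: −(3/5) − (2/5) = -1.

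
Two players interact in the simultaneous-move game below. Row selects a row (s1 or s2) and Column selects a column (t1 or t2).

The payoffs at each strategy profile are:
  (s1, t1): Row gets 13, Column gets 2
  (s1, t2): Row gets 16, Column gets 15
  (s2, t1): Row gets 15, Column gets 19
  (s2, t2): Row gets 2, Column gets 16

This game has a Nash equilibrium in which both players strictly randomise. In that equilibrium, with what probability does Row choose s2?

Let x be the probability that Row plays s1. In a completely mixed equilibrium, Column must be indifferent between t1 and t2.
Column's expected payoff from t1 is 2x + 19(1−x); from t2 it is 15x + 16(1−x).
Setting these equal: −17x + 19 = −x + 16, so x = 3/16.
Therefore Row plays s2 with probability 1 − 3/16 = 13/16.

13/16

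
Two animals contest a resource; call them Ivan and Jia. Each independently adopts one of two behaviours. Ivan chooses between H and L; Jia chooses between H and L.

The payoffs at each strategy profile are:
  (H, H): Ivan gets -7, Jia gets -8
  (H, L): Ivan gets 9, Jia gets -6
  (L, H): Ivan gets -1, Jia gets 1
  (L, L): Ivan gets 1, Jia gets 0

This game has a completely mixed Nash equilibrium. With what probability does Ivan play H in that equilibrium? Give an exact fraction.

1/3

Let x be the probability that Ivan plays H. In a completely mixed equilibrium, Jia must be indifferent between H and L.
Jia's expected payoff from H is −8x + (1−x); from L it is −6x.
Setting these equal: −9x + 1 = −6x, so x = 1/3.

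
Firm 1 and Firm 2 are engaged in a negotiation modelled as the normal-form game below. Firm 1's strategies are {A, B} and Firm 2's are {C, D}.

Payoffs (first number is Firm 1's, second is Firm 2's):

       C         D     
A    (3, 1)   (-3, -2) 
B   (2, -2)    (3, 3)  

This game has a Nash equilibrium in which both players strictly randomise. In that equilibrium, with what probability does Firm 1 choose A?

5/8

Let r be the probability that Firm 1 plays A. In a completely mixed equilibrium, Firm 2 must be indifferent between C and D.
Firm 2's expected payoff from C is r − 2(1−r); from D it is −2r + 3(1−r).
Setting these equal: 3r − 2 = −5r + 3, so r = 5/8.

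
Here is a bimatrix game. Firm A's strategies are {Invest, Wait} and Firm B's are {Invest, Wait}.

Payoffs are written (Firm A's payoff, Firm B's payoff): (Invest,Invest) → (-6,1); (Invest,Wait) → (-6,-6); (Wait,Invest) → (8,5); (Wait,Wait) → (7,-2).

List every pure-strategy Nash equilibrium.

(Wait, Invest)

(Invest, Invest): Firm A prefers Wait (8 > -6) — not an equilibrium.
(Invest, Wait): Firm A prefers Wait (7 > -6); Firm B prefers Invest (1 > -6) — not an equilibrium.
(Wait, Invest): Firm A gets 8 ≥ -6 from Invest, and Firm B gets 5 ≥ -2 from Wait — Nash equilibrium.
(Wait, Wait): Firm B prefers Invest (5 > -2) — not an equilibrium.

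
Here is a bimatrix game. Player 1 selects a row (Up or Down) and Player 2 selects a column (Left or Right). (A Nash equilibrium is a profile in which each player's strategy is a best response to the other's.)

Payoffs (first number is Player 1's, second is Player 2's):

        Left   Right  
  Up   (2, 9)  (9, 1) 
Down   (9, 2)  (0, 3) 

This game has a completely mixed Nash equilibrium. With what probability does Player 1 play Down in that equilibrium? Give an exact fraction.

Let p be the probability that Player 1 plays Up. In a completely mixed equilibrium, Player 2 must be indifferent between Left and Right.
Player 2's expected payoff from Left is 9p + 2(1−p); from Right it is p + 3(1−p).
Setting these equal: 7p + 2 = −2p + 3, so p = 1/9.
Therefore Player 1 plays Down with probability 1 − 1/9 = 8/9.

8/9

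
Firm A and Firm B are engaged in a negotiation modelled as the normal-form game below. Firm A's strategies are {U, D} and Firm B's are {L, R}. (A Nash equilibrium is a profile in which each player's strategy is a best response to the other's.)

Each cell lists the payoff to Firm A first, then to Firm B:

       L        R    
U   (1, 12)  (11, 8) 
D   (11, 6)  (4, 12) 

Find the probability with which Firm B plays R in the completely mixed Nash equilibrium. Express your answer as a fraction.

Let q be the probability that Firm B plays L. In a completely mixed equilibrium, Firm A must be indifferent between U and D.
Firm A's expected payoff from U is q + 11(1−q); from D it is 11q + 4(1−q).
Setting these equal: −10q + 11 = 7q + 4, so q = 7/17.
Therefore Firm B plays R with probability 1 − 7/17 = 10/17.

10/17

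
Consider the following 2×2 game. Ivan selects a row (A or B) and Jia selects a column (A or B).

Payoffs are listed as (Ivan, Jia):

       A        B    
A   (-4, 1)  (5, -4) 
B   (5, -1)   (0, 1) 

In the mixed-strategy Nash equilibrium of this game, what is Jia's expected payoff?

First find p, the probability Ivan plays A, from Jia's indifference between A and B: p − (1−p) = −4p + (1−p), giving p = 2/7.
Since Jia is indifferent in equilibrium, Jia's expected payoff equals the payoff from either column against (2/7, 5/7). Using A: (2/7) − (5/7) = -3/7.

-3/7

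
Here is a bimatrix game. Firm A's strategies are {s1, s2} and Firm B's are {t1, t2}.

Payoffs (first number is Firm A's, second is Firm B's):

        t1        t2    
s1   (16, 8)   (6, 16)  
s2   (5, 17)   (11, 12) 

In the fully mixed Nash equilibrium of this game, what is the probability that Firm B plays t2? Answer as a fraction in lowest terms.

11/16

Let c be the probability that Firm B plays t1. In a completely mixed equilibrium, Firm A must be indifferent between s1 and s2.
Firm A's expected payoff from s1 is 16c + 6(1−c); from s2 it is 5c + 11(1−c).
Setting these equal: 10c + 6 = −6c + 11, so c = 5/16.
Therefore Firm B plays t2 with probability 1 − 5/16 = 11/16.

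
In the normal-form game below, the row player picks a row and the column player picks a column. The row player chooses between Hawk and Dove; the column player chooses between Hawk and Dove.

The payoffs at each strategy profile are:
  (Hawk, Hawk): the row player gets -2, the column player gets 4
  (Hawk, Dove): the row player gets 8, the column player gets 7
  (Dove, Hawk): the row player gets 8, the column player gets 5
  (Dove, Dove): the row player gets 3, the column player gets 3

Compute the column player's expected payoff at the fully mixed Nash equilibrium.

23/5

First find x, the probability the row player plays Hawk, from the column player's indifference between Hawk and Dove: 4x + 5(1−x) = 7x + 3(1−x), giving x = 2/5.
Since the column player is indifferent in equilibrium, the column player's expected payoff equals the payoff from either column against (2/5, 3/5). Using Hawk: 4(2/5) + 5(3/5) = 23/5.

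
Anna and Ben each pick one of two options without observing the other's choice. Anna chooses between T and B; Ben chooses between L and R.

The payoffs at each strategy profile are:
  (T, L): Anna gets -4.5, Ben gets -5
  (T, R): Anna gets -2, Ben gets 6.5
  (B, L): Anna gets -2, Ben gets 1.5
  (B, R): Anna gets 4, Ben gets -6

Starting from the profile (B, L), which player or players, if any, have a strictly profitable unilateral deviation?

Neither

Anna at (B, L) earns -2; deviating to T yields -4.5 — not better.
Ben earns 1.5; deviating to R yields -6 — not better.
Neither player can strictly improve; the profile is a Nash equilibrium.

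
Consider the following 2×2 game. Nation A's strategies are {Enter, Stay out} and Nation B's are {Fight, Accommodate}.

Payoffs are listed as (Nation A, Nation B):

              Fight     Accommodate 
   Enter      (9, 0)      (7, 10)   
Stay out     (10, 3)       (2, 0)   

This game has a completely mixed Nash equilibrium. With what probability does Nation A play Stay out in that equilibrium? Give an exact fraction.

Let x be the probability that Nation A plays Enter. In a completely mixed equilibrium, Nation B must be indifferent between Fight and Accommodate.
Nation B's expected payoff from Fight is 3(1−x); from Accommodate it is 10x.
Setting these equal: −3x + 3 = 10x, so x = 3/13.
Therefore Nation A plays Stay out with probability 1 − 3/13 = 10/13.

10/13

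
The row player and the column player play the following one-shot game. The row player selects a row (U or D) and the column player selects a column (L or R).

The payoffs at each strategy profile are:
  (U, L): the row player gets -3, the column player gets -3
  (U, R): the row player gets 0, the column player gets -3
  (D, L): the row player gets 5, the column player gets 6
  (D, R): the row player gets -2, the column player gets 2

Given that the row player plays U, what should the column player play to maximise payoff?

either — both L and R are best responses

Against U, the column player earns -3 from L and -3 from R.
So either strategy is a best response.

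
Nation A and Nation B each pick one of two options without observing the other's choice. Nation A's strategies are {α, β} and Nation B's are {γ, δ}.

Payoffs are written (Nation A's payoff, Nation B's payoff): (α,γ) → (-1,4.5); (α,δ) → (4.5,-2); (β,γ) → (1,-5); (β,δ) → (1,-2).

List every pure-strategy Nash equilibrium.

(α, γ): Nation A prefers β (1 > -1) — not an equilibrium.
(α, δ): Nation B prefers γ (4.5 > -2) — not an equilibrium.
(β, γ): Nation B prefers δ (-2 > -5) — not an equilibrium.
(β, δ): Nation A prefers α (4.5 > 1) — not an equilibrium.

none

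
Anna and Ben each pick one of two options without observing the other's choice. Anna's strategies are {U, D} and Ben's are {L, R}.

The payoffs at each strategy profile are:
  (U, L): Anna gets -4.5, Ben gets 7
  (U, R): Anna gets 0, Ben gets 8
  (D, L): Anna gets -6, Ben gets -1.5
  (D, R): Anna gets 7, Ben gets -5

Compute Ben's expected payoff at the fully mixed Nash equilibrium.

First find x, the probability Anna plays U, from Ben's indifference between L and R: 7x − 1.5(1−x) = 8x − 5(1−x), giving x = 7/9.
Since Ben is indifferent in equilibrium, Ben's expected payoff equals the payoff from either column against (7/9, 2/9). Using L: 7(7/9) − 1.5(2/9) = 46/9.

46/9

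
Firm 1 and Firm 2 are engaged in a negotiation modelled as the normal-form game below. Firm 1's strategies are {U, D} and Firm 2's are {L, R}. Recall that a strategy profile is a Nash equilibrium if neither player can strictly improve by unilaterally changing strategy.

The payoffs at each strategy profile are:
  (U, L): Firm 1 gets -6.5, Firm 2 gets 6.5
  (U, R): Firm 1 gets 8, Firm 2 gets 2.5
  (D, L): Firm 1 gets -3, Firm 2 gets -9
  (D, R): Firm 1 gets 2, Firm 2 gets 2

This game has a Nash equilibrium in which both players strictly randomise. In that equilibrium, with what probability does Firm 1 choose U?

Let r be the probability that Firm 1 plays U. In a completely mixed equilibrium, Firm 2 must be indifferent between L and R.
Firm 2's expected payoff from L is 6.5r − 9(1−r); from R it is 2.5r + 2(1−r).
Setting these equal: 15.5r − 9 = 0.5r + 2, so r = 11/15.

11/15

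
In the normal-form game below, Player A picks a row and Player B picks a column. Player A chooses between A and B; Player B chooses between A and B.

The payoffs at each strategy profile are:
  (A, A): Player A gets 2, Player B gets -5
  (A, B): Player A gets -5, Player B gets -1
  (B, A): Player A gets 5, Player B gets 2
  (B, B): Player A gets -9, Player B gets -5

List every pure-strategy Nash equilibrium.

(A, A): Player A prefers B (5 > 2); Player B prefers B (-1 > -5) — not an equilibrium.
(A, B): Player A gets -5 ≥ -9 from B, and Player B gets -1 ≥ -5 from A — Nash equilibrium.
(B, A): Player A gets 5 ≥ 2 from A, and Player B gets 2 ≥ -5 from B — Nash equilibrium.
(B, B): Player A prefers A (-5 > -9); Player B prefers A (2 > -5) — not an equilibrium.

(A, B) and (B, A)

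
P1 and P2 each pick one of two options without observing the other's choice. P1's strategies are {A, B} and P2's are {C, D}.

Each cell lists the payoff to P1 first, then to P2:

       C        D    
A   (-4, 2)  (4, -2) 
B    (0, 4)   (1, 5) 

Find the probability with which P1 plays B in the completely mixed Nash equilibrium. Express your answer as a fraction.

4/5

Let x be the probability that P1 plays A. In a completely mixed equilibrium, P2 must be indifferent between C and D.
P2's expected payoff from C is 2x + 4(1−x); from D it is −2x + 5(1−x).
Setting these equal: −2x + 4 = −7x + 5, so x = 1/5.
Therefore P1 plays B with probability 1 − 1/5 = 4/5.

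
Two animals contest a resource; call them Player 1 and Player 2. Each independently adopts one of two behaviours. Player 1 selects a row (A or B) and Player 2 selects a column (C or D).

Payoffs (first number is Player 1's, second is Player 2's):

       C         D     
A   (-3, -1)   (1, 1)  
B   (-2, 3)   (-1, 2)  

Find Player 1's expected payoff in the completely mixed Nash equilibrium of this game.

First find q, the probability Player 2 plays C, from Player 1's indifference between A and B: −3q + (1−q) = −2q − (1−q), giving q = 2/3.
Since Player 1 is indifferent in equilibrium, Player 1's expected payoff equals the payoff from either row against (2/3, 1/3). Using A: −3(2/3) + (1/3) = -5/3.

-5/3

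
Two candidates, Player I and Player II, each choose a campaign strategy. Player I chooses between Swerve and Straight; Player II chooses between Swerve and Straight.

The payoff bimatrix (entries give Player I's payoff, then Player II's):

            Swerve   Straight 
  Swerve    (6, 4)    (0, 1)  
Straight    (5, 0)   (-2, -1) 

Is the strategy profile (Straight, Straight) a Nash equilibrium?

No

At (Straight, Straight), Player I earns -2; switching to Swerve would give 0, so Player I would deviate.
Player II earns -1; switching to Swerve would give 0, so Player II would deviate.
Since at least one player can profitably deviate, this is not a Nash equilibrium.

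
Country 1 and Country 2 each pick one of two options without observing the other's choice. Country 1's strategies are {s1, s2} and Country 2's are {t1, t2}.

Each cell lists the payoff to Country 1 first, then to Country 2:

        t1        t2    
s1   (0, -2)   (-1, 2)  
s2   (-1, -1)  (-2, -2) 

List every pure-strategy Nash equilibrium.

(s1, t2)

(s1, t1): Country 2 prefers t2 (2 > -2) — not an equilibrium.
(s1, t2): Country 1 gets -1 ≥ -2 from s2, and Country 2 gets 2 ≥ -2 from t1 — Nash equilibrium.
(s2, t1): Country 1 prefers s1 (0 > -1) — not an equilibrium.
(s2, t2): Country 1 prefers s1 (-1 > -2); Country 2 prefers t1 (-1 > -2) — not an equilibrium.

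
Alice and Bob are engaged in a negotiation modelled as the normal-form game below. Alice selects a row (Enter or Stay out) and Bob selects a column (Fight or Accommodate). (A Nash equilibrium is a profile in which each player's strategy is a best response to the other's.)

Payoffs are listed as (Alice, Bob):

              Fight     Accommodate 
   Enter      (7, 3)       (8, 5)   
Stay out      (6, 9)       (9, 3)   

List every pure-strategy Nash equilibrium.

(Enter, Fight): Bob prefers Accommodate (5 > 3) — not an equilibrium.
(Enter, Accommodate): Alice prefers Stay out (9 > 8) — not an equilibrium.
(Stay out, Fight): Alice prefers Enter (7 > 6) — not an equilibrium.
(Stay out, Accommodate): Bob prefers Fight (9 > 3) — not an equilibrium.

none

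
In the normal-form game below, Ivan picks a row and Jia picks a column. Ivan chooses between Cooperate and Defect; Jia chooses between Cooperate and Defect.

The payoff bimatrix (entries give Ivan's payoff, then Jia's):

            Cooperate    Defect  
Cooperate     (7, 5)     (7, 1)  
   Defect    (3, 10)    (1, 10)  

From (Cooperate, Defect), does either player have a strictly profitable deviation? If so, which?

Ivan at (Cooperate, Defect) earns 7; deviating to Defect yields 1 — not better.
Jia earns 1; deviating to Cooperate yields 5 — a strict improvement.
Only Jia has a strictly profitable deviation.

Jia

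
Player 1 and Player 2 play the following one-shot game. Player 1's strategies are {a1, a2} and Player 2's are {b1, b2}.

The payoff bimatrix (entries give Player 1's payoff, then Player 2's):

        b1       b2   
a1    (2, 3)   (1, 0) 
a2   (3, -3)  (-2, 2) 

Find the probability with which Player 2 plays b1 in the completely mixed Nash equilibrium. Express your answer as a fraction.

3/4

Let c be the probability that Player 2 plays b1. In a completely mixed equilibrium, Player 1 must be indifferent between a1 and a2.
Player 1's expected payoff from a1 is 2c + (1−c); from a2 it is 3c − 2(1−c).
Setting these equal: c + 1 = 5c − 2, so c = 3/4.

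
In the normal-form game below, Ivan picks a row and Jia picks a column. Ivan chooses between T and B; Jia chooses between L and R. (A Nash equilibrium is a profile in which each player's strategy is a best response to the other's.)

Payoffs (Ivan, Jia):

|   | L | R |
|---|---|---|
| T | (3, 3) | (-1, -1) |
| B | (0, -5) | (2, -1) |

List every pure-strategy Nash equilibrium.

(T, L) and (B, R)

(T, L): Ivan gets 3 ≥ 0 from B, and Jia gets 3 ≥ -1 from R — Nash equilibrium.
(T, R): Ivan prefers B (2 > -1); Jia prefers L (3 > -1) — not an equilibrium.
(B, L): Ivan prefers T (3 > 0); Jia prefers R (-1 > -5) — not an equilibrium.
(B, R): Ivan gets 2 ≥ -1 from T, and Jia gets -1 ≥ -5 from L — Nash equilibrium.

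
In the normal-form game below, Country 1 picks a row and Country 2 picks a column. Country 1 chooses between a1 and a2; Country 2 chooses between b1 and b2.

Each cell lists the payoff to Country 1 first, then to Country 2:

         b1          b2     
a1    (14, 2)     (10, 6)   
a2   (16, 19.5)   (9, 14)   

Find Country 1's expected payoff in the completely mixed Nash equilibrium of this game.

34/3

First find q, the probability Country 2 plays b1, from Country 1's indifference between a1 and a2: 14q + 10(1−q) = 16q + 9(1−q), giving q = 1/3.
Since Country 1 is indifferent in equilibrium, Country 1's expected payoff equals the payoff from either row against (1/3, 2/3). Using a1: 14(1/3) + 10(2/3) = 34/3.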